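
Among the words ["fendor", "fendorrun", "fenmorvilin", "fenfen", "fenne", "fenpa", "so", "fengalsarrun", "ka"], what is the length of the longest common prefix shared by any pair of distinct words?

Look for the deepest trie node that still has at least two words in its subtree.
e.g. "fendor" and "fendorrun" share the prefix "fendor" of length 6; no pair shares a longer one.
Longest shared-prefix length: 6

6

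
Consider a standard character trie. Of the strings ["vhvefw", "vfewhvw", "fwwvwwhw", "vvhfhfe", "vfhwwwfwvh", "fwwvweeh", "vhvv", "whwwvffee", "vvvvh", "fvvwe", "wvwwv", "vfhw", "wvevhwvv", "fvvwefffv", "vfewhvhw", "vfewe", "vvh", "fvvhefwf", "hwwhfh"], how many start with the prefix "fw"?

Filter for entries beginning with "fw":
Words under "fw": fwwvweeh, fwwvwwhw
Count: 2

2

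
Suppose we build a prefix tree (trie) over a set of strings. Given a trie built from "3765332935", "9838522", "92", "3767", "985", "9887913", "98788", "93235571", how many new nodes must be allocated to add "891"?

3

Nothing in the trie begins with "8"; the whole of "891" is new.
3 − 0 = 3 new nodes.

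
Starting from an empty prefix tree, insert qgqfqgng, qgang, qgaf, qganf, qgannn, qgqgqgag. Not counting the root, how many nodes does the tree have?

Count nodes per top-level branch (shared prefixes stored once):
  'q'-branch (qgaf, qganf, qgang, qgannn, qgqfqgng, qgqgqgag): 20 nodes
Sum: 20

20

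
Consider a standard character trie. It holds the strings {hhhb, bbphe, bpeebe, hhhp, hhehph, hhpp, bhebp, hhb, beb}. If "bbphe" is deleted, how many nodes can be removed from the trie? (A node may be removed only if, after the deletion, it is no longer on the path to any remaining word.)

4

A node on "bbphe"'s path can go only if nothing else ends at it or branches off below it.
The suffix "bphe" (4 nodes) is used only by "bbphe"; the node for "b" still has the child "p", so pruning stops there.
Nodes removed: 4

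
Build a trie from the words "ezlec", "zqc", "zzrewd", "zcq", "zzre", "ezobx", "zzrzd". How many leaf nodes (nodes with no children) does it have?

6

A leaf is a node with no children — equivalently, the end of a word that is not a proper prefix of any other stored word.
Those words: "ezlec", "ezobx", "zcq", "zqc", "zzrewd", "zzrzd"
Leaf count: 6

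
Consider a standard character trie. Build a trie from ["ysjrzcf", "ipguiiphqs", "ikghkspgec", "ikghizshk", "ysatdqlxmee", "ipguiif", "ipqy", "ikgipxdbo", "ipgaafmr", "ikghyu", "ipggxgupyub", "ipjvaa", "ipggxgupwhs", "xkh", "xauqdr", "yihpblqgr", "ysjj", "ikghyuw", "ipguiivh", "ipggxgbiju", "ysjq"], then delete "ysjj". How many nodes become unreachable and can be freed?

1

A node on "ysjj"'s path can go only if nothing else ends at it or branches off below it.
The suffix "j" (1 node) is used only by "ysjj"; the node for "ysj" still has the child "r", so pruning stops there.
Nodes removed: 1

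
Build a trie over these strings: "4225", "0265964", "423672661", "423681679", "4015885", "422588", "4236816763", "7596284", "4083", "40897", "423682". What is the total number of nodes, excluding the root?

Insert word by word; a character creates a node only if that edge doesn't already exist:
  "4225" → 4 new (4, 2, 2, 5)
  "0265964" → 7 new (0, 2, 6, 5, 9, 6, 4)
  "423672661" → prefix "42" already present; 7 new (3, 6, 7, 2, 6, 6, 1)
  "423681679" → prefix "4236" already present; 5 new (8, 1, 6, 7, 9)
  "4015885" → prefix "4" already present; 6 new (0, 1, 5, 8, 8, 5)
  "422588" → prefix "4225" already present; 2 new (8, 8)
  "4236816763" → prefix "42368167" already present; 2 new (6, 3)
  "7596284" → 7 new (7, 5, 9, 6, 2, 8, 4)
  "4083" → prefix "40" already present; 2 new (8, 3)
  "40897" → prefix "408" already present; 2 new (9, 7)
  "423682" → prefix "42368" already present; 1 new (2)
Total nodes = 4 + 7 + 7 + 5 + 6 + 2 + 2 + 7 + 2 + 2 + 1 = 45

45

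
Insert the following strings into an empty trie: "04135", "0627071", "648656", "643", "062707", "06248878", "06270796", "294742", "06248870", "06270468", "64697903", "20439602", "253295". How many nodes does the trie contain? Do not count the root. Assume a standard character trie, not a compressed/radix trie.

53

Count nodes per top-level branch (shared prefixes stored once):
  '0'-branch (04135, 06248870, 06248878, 06270468, 062707, 0627071, 06270796): 22 nodes
  '2'-branch (20439602, 253295, 294742): 18 nodes
  '6'-branch (643, 64697903, 648656): 13 nodes
Sum: 53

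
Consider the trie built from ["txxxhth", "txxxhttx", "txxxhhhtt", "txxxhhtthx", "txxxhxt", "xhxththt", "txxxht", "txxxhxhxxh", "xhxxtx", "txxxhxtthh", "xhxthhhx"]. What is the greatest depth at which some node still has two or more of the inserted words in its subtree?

7

Equivalently: take the maximum, over all pairs, of their longest common prefix length.
"txxxhxt" and "txxxhxtthh" agree on "txxxhxt" (7 characters) before diverging; nothing deeper is shared.
Longest shared-prefix length: 7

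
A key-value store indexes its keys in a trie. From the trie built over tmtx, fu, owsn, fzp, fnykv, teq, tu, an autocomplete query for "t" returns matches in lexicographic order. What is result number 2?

DFS of the "t" subtree visits, in order: "teq", "tmtx", "tu"
Position 2: tmtx

tmtx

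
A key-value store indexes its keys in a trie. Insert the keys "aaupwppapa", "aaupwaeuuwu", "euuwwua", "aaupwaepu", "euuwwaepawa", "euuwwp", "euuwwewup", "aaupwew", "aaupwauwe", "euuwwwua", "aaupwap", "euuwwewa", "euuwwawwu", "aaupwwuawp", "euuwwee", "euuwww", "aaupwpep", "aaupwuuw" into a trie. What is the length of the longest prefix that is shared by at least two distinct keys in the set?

7

The deepest shared node is where two words last agree before diverging.
"aaupwaepu" and "aaupwaeuuwu" agree on "aaupwae" (7 characters) before diverging; nothing deeper is shared.
Longest shared-prefix length: 7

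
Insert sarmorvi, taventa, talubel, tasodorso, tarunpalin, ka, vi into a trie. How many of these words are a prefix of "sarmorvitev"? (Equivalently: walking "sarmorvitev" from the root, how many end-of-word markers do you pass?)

1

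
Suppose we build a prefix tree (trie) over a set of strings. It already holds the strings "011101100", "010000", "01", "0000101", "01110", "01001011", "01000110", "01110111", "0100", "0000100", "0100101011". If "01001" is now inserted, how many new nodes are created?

Every character of "01001" already lies on an existing path (it is a prefix of some stored word).
No new nodes are needed: 0.

0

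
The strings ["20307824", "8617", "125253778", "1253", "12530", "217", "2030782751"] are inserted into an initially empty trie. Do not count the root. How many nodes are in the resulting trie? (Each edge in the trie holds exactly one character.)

Count nodes per top-level branch (shared prefixes stored once):
  '1'-branch (125253778, 1253, 12530): 11 nodes
  '2'-branch (20307824, 2030782751, 217): 13 nodes
  '8'-branch (8617): 4 nodes
Sum: 28

28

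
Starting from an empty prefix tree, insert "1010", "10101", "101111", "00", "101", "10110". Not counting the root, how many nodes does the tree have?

11

Trace insertions, counting only characters that open a new branch:
  "1010" → 4 new (1, 0, 1, 0)
  "10101" → prefix "1010" already present; 1 new (1)
  "101111" → prefix "101" already present; 3 new (1, 1, 1)
  "00" → 2 new (0, 0)
  "101" → prefix "101" already present; 0 new (none)
  "10110" → prefix "1011" already present; 1 new (0)
Total nodes = 4 + 1 + 3 + 2 + 0 + 1 = 11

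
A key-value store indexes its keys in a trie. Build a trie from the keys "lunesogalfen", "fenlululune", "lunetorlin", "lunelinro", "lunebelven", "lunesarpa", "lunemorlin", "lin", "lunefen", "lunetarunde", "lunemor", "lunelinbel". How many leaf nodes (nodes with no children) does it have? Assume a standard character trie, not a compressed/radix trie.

A leaf is a node with no children — equivalently, the end of a word that is not a proper prefix of any other stored word.
Those words: "fenlululune", "lin", "lunebelven", "lunefen", "lunelinbel", "lunelinro", "lunemorlin", "lunesarpa", "lunesogalfen", "lunetarunde", "lunetorlin"
Leaf count: 11

11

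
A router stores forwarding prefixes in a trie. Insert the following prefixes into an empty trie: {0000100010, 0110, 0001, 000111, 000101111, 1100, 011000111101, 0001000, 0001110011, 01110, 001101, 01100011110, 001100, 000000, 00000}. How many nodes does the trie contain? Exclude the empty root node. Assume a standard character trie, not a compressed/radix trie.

48

Trace insertions, counting only characters that open a new branch:
  "0000100010" → 10 new (0, 0, 0, 0, 1, 0, 0, 0, 1, 0)
  "0110" → prefix "0" already present; 3 new (1, 1, 0)
  "0001" → prefix "000" already present; 1 new (1)
  "000111" → prefix "0001" already present; 2 new (1, 1)
  "000101111" → prefix "0001" already present; 5 new (0, 1, 1, 1, 1)
  "1100" → 4 new (1, 1, 0, 0)
  "011000111101" → prefix "0110" already present; 8 new (0, 0, 1, 1, 1, 1, 0, 1)
  "0001000" → prefix "00010" already present; 2 new (0, 0)
  "0001110011" → prefix "000111" already present; 4 new (0, 0, 1, 1)
  "01110" → prefix "011" already present; 2 new (1, 0)
  "001101" → prefix "00" already present; 4 new (1, 1, 0, 1)
  "01100011110" → prefix "01100011110" already present; 0 new (none)
  "001100" → prefix "00110" already present; 1 new (0)
  "000000" → prefix "0000" already present; 2 new (0, 0)
  "00000" → prefix "00000" already present; 0 new (none)
Total nodes = 10 + 3 + 1 + 2 + 5 + 4 + 8 + 2 + 4 + 2 + 4 + 0 + 1 + 2 + 0 = 48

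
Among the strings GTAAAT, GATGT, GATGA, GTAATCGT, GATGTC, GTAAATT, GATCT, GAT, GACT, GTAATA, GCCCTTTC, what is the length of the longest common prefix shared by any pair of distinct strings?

6

Look for the deepest trie node that still has at least two words in its subtree.
e.g. "GTAAAT" and "GTAAATT" share the prefix "GTAAAT" of length 6; no pair shares a longer one.
Longest shared-prefix length: 6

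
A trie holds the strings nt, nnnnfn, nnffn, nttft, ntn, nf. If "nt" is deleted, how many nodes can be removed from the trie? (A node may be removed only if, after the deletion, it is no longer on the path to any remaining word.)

A node on "nt"'s path can go only if nothing else ends at it or branches off below it.
Every node on "nt" is still needed (e.g. by "nttft"), so nothing is freed.
Nodes removed: 0

0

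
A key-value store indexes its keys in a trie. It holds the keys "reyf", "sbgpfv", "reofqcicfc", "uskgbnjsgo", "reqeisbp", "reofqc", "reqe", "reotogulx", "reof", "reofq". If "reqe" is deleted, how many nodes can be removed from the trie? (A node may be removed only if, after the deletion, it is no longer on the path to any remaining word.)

After clearing the end-marker at "reqe", prune upward until reaching a node still needed by another word.
Every node on "reqe" is still needed (e.g. by "reqeisbp"), so nothing is freed.
Nodes removed: 0

0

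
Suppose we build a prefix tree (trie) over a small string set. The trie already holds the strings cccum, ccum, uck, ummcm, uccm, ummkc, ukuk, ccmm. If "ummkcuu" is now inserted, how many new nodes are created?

Walking "ummkcuu" from the root, the first 5 characters ("ummkc") follow existing edges; "u" is the first miss.
Each of the 2 remaining characters creates one node.

2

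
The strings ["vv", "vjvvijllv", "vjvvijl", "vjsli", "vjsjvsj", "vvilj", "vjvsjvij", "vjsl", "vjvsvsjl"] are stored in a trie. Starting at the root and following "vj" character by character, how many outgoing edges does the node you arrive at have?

2

Follow the path "vj" to its node, then look at its outgoing edges.
Characters that immediately follow "vj" among the stored strings: {s, v}.
That node has 2 child edges.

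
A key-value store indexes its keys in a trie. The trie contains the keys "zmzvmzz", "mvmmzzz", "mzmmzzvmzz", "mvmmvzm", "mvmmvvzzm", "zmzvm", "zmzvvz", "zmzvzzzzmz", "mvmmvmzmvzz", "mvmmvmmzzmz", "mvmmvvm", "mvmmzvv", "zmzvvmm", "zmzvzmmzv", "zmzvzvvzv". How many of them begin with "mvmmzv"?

Filter for entries beginning with "mvmmzv":
Matches: "mvmmzvv"
Count: 1

1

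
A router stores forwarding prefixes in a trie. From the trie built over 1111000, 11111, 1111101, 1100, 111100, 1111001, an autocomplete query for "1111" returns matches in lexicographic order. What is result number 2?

1111000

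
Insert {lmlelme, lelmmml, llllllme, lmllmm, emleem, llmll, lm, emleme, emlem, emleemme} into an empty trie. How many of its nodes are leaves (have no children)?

A leaf is a node with no children — equivalently, the end of a word that is not a proper prefix of any other stored word.
Those words: "emleemme", "emleme", "lelmmml", "llllllme", "llmll", "lmlelme", "lmllmm"
Leaf count: 7

7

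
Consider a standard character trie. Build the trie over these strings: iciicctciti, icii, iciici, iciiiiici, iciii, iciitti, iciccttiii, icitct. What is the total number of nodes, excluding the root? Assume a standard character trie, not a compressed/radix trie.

Count nodes per top-level branch (shared prefixes stored once):
  'i'-branch (iciccttiii, icii, iciicctciti, iciici, iciii, iciiiiici, iciitti, icitct): 30 nodes
Sum: 30

30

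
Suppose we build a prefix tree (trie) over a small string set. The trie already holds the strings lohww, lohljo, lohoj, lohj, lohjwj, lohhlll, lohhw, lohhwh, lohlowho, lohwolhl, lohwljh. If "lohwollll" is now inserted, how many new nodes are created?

3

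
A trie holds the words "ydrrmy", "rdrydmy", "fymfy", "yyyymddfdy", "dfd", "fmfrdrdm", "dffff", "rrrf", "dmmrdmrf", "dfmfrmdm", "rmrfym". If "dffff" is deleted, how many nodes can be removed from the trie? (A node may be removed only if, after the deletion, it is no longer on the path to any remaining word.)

A node on "dffff"'s path can go only if nothing else ends at it or branches off below it.
The suffix "fff" (3 nodes) is used only by "dffff"; the node for "df" still has the child "d", so pruning stops there.
Nodes removed: 3

3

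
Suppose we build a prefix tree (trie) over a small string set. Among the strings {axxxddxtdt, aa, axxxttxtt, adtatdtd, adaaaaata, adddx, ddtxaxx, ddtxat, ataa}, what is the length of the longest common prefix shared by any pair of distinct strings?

The deepest shared node is where two words last agree before diverging.
e.g. "ddtxat" and "ddtxaxx" share the prefix "ddtxa" of length 5; no pair shares a longer one.
Longest shared-prefix length: 5

5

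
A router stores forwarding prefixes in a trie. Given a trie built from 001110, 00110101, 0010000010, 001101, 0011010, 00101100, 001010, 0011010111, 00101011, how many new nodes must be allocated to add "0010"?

0

"0010" is already a full path in the trie; only an end-marker is added.
No new nodes are needed: 0.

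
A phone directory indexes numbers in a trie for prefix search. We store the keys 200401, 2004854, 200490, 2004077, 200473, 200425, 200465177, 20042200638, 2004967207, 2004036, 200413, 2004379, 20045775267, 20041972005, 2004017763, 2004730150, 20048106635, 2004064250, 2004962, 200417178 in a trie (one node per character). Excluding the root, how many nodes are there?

For each word, the new-node count is its length minus the longest prefix already in the trie:
  "200401" → 6 new (2, 0, 0, 4, 0, 1)
  "2004854" → prefix "2004" already present; 3 new (8, 5, 4)
  "200490" → prefix "2004" already present; 2 new (9, 0)
  "2004077" → prefix "20040" already present; 2 new (7, 7)
  "200473" → prefix "2004" already present; 2 new (7, 3)
  "200425" → prefix "2004" already present; 2 new (2, 5)
  "200465177" → prefix "2004" already present; 5 new (6, 5, 1, 7, 7)
  "20042200638" → prefix "20042" already present; 6 new (2, 0, 0, 6, 3, 8)
  "2004967207" → prefix "20049" already present; 5 new (6, 7, 2, 0, 7)
  "2004036" → prefix "20040" already present; 2 new (3, 6)
  "200413" → prefix "2004" already present; 2 new (1, 3)
  "2004379" → prefix "2004" already present; 3 new (3, 7, 9)
  "20045775267" → prefix "2004" already present; 7 new (5, 7, 7, 5, 2, 6, 7)
  "20041972005" → prefix "20041" already present; 6 new (9, 7, 2, 0, 0, 5)
  "2004017763" → prefix "200401" already present; 4 new (7, 7, 6, 3)
  "2004730150" → prefix "200473" already present; 4 new (0, 1, 5, 0)
  "20048106635" → prefix "20048" already present; 6 new (1, 0, 6, 6, 3, 5)
  "2004064250" → prefix "20040" already present; 5 new (6, 4, 2, 5, 0)
  "2004962" → prefix "200496" already present; 1 new (2)
  "200417178" → prefix "20041" already present; 4 new (7, 1, 7, 8)
Total nodes = 6 + 3 + 2 + 2 + 2 + 2 + 5 + 6 + 5 + 2 + 2 + 3 + 7 + 6 + 4 + 4 + 6 + 5 + 1 + 4 = 77

77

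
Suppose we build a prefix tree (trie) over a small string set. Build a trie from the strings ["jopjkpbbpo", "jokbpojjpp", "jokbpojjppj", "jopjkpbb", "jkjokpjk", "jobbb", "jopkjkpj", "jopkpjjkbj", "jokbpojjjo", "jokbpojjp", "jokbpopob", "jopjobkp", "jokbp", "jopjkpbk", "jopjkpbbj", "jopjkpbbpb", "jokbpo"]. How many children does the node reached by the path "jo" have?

3

Follow the path "jo" to its node, then look at its outgoing edges.
Characters that immediately follow "jo" among the stored strings: {b, k, p}.
That node has 3 child edges.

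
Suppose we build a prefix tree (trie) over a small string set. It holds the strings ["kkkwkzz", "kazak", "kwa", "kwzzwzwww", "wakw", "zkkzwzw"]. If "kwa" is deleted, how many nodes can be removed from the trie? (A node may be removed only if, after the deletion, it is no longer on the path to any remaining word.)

A node on "kwa"'s path can go only if nothing else ends at it or branches off below it.
The suffix "a" (1 node) is used only by "kwa"; the node for "kw" still has the child "z", so pruning stops there.
Nodes removed: 1

1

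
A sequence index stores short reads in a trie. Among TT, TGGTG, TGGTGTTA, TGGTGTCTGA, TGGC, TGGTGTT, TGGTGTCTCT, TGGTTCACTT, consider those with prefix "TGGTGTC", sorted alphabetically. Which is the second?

Filter for "TGGTGTC…" and sort: "TGGTGTCTCT", "TGGTGTCTGA"
The 2nd is TGGTGTCTGA.

TGGTGTCTGA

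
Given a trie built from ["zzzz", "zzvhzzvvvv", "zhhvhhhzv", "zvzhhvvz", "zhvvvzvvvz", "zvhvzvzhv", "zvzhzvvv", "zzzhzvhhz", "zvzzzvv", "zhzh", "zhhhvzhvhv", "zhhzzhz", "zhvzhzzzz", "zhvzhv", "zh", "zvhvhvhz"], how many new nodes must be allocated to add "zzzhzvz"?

1

Walking "zzzhzvz" from the root, the first 6 characters ("zzzhzv") follow existing edges; "z" is the first miss.
Each of the 1 remaining characters creates one node.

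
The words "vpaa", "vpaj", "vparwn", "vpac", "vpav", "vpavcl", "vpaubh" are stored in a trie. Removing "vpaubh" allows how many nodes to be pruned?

After clearing the end-marker at "vpaubh", prune upward until reaching a node still needed by another word.
The suffix "ubh" (3 nodes) is used only by "vpaubh"; the node for "vpa" still has the child "a", so pruning stops there.
Nodes removed: 3

3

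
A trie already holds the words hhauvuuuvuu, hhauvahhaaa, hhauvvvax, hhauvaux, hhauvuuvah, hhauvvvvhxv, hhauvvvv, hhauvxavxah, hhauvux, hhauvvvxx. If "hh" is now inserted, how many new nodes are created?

0

"hh" is already a full path in the trie; only an end-marker is added.
No new nodes are needed: 0.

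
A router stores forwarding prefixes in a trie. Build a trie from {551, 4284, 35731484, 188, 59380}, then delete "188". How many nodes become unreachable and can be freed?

After clearing the end-marker at "188", prune upward until reaching a node still needed by another word.
No other word shares any prefix with "188", so all 3 of its nodes go.
Nodes removed: 3

3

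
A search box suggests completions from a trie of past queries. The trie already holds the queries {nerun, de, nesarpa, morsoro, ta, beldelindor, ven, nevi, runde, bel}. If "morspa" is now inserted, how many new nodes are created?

2

"mors" is already a path in the trie; the remaining "pa" must be added.
Each of the 2 remaining characters creates one node.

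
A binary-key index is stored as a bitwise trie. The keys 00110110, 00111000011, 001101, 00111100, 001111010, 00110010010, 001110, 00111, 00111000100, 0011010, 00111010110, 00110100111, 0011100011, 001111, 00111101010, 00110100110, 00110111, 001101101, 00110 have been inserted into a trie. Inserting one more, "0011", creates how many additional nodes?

0

"0011" is already a full path in the trie; only an end-marker is added.
No new nodes are needed: 0.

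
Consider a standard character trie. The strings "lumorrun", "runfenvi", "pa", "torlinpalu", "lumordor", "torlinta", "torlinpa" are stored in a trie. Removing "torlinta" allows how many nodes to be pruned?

After clearing the end-marker at "torlinta", prune upward until reaching a node still needed by another word.
The suffix "ta" (2 nodes) is used only by "torlinta"; the node for "torlin" still has the child "p", so pruning stops there.
Nodes removed: 2

2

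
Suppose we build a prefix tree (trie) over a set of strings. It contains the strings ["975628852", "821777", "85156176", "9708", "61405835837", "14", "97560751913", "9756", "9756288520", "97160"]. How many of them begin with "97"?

Traverse to the node for "97", then collect every word in that subtree.
Matches: "9708", "97160", "9756", "97560751913", "975628852", "9756288520"
Count: 6

6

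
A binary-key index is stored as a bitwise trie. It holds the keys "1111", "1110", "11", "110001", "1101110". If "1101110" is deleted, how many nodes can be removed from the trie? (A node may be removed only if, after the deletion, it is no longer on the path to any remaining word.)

4

Walk "1101110" from the leaf back toward the root, removing each node that no remaining word uses.
The suffix "1110" (4 nodes) is used only by "1101110"; the node for "110" still has the child "0", so pruning stops there.
Nodes removed: 4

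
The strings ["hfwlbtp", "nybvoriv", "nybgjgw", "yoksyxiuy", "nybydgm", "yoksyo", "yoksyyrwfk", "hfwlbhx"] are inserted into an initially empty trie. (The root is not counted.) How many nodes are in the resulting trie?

For each word, the new-node count is its length minus the longest prefix already in the trie:
  "hfwlbtp" → 7 new (h, f, w, l, b, t, p)
  "nybvoriv" → 8 new (n, y, b, v, o, r, i, v)
  "nybgjgw" → prefix "nyb" already present; 4 new (g, j, g, w)
  "yoksyxiuy" → 9 new (y, o, k, s, y, x, i, u, y)
  "nybydgm" → prefix "nyb" already present; 4 new (y, d, g, m)
  "yoksyo" → prefix "yoksy" already present; 1 new (o)
  "yoksyyrwfk" → prefix "yoksy" already present; 5 new (y, r, w, f, k)
  "hfwlbhx" → prefix "hfwlb" already present; 2 new (h, x)
Total nodes = 7 + 8 + 4 + 9 + 4 + 1 + 5 + 2 = 40

40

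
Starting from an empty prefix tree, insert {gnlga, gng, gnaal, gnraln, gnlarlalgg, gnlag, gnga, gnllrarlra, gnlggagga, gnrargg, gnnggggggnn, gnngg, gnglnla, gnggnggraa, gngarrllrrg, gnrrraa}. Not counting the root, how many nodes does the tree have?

Insert word by word; a character creates a node only if that edge doesn't already exist:
  "gnlga" → 5 new (g, n, l, g, a)
  "gng" → prefix "gn" already present; 1 new (g)
  "gnaal" → prefix "gn" already present; 3 new (a, a, l)
  "gnraln" → prefix "gn" already present; 4 new (r, a, l, n)
  "gnlarlalgg" → prefix "gnl" already present; 7 new (a, r, l, a, l, g, g)
  "gnlag" → prefix "gnla" already present; 1 new (g)
  "gnga" → prefix "gng" already present; 1 new (a)
  "gnllrarlra" → prefix "gnl" already present; 7 new (l, r, a, r, l, r, a)
  "gnlggagga" → prefix "gnlg" already present; 5 new (g, a, g, g, a)
  "gnrargg" → prefix "gnra" already present; 3 new (r, g, g)
  "gnnggggggnn" → prefix "gn" already present; 9 new (n, g, g, g, g, g, g, n, n)
  "gnngg" → prefix "gnngg" already present; 0 new (none)
  "gnglnla" → prefix "gng" already present; 4 new (l, n, l, a)
  "gnggnggraa" → prefix "gng" already present; 7 new (g, n, g, g, r, a, a)
  "gngarrllrrg" → prefix "gnga" already present; 7 new (r, r, l, l, r, r, g)
  "gnrrraa" → prefix "gnr" already present; 4 new (r, r, a, a)
Total nodes = 5 + 1 + 3 + 4 + 7 + 1 + 1 + 7 + 5 + 3 + 9 + 0 + 4 + 7 + 7 + 4 = 68

68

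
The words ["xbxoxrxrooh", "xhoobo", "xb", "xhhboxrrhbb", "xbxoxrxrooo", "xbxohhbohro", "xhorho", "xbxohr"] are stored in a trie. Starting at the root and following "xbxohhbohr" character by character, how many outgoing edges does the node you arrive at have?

1

Follow the path "xbxohhbohr" to its node, then look at its outgoing edges.
Distinct next characters after "xbxohhbohr": o.
That node has 1 child edge.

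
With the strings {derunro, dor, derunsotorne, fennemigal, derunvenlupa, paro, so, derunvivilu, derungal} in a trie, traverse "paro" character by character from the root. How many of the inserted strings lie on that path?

1

Traverse "paro" character by character; count nodes along the way that are marked as word ends.
Prefixes of the query that are stored words: "paro"
Count: 1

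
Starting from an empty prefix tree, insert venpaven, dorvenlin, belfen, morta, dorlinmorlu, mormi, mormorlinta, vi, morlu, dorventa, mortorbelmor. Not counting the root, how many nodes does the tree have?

58

For each word, the new-node count is its length minus the longest prefix already in the trie:
  "venpaven" → 8 new (v, e, n, p, a, v, e, n)
  "dorvenlin" → 9 new (d, o, r, v, e, n, l, i, n)
  "belfen" → 6 new (b, e, l, f, e, n)
  "morta" → 5 new (m, o, r, t, a)
  "dorlinmorlu" → prefix "dor" already present; 8 new (l, i, n, m, o, r, l, u)
  "mormi" → prefix "mor" already present; 2 new (m, i)
  "mormorlinta" → prefix "morm" already present; 7 new (o, r, l, i, n, t, a)
  "vi" → prefix "v" already present; 1 new (i)
  "morlu" → prefix "mor" already present; 2 new (l, u)
  "dorventa" → prefix "dorven" already present; 2 new (t, a)
  "mortorbelmor" → prefix "mort" already present; 8 new (o, r, b, e, l, m, o, r)
Total nodes = 8 + 9 + 6 + 5 + 8 + 2 + 7 + 1 + 2 + 2 + 8 = 58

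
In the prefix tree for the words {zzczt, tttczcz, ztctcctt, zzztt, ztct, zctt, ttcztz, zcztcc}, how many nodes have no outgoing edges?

7

A leaf is a node with no children — equivalently, the end of a word that is not a proper prefix of any other stored word.
Those words: "ttcztz", "tttczcz", "zctt", "zcztcc", "ztctcctt", "zzczt", "zzztt"
Leaf count: 7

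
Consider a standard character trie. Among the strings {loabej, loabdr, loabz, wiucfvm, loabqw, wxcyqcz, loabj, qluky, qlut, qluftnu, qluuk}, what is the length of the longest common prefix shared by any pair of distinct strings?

4

Look for the deepest trie node that still has at least two words in its subtree.
e.g. "loabdr" and "loabej" share the prefix "loab" of length 4; no pair shares a longer one.
Longest shared-prefix length: 4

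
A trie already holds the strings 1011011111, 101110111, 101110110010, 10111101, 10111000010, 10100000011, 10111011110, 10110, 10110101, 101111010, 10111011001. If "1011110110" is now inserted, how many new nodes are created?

"10111101" is already a path in the trie; the remaining "10" must be added.
Each of the 2 remaining characters creates one node.

2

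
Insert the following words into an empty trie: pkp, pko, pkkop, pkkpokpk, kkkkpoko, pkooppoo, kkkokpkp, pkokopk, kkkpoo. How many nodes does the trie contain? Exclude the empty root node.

Trie structure (* marks end of a word):
(root)
├─ k
│  └─ k
│     └─ k
│        ├─ k
│        │  └─ p
│        │     └─ o
│        │        └─ k
│        │           └─ o *
│        ├─ o
│        │  └─ k
│        │     └─ p
│        │        └─ k
│        │           └─ p *
│        └─ p
│           └─ o
│              └─ o *
└─ p
   └─ k
      ├─ k
      │  ├─ o
      │  │  └─ p *
      │  └─ p
      │     └─ o
      │        └─ k
      │           └─ p
      │              └─ k *
      ├─ o *
      │  ├─ k
      │  │  └─ o
      │  │     └─ p
      │  │        └─ k *
      │  └─ o
      │     └─ p
      │        └─ p
      │           └─ o
      │              └─ o *
      └─ p *
Counting every labelled node above: 37.

37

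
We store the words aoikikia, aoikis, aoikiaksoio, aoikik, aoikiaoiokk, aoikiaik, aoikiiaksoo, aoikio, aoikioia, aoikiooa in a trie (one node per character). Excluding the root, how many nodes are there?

Trace insertions, counting only characters that open a new branch:
  "aoikikia" → 8 new (a, o, i, k, i, k, i, a)
  "aoikis" → prefix "aoiki" already present; 1 new (s)
  "aoikiaksoio" → prefix "aoiki" already present; 6 new (a, k, s, o, i, o)
  "aoikik" → prefix "aoikik" already present; 0 new (none)
  "aoikiaoiokk" → prefix "aoikia" already present; 5 new (o, i, o, k, k)
  "aoikiaik" → prefix "aoikia" already present; 2 new (i, k)
  "aoikiiaksoo" → prefix "aoiki" already present; 6 new (i, a, k, s, o, o)
  "aoikio" → prefix "aoiki" already present; 1 new (o)
  "aoikioia" → prefix "aoikio" already present; 2 new (i, a)
  "aoikiooa" → prefix "aoikio" already present; 2 new (o, a)
Total nodes = 8 + 1 + 6 + 0 + 5 + 2 + 6 + 1 + 2 + 2 = 33

33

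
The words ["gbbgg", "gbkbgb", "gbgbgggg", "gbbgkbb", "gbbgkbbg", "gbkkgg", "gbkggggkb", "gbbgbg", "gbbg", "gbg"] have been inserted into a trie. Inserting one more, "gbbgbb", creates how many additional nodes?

1

The longest prefix of "gbbgbb" already in the trie is "gbbgb" (length 5).
New nodes needed: |"gbbgbb"| − 5 = 6 − 5 = 1.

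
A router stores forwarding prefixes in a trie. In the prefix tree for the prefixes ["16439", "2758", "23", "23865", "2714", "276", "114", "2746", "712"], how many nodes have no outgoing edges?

A leaf is a node with no children — equivalently, the end of a word that is not a proper prefix of any other stored word.
Those words: "114", "16439", "23865", "2714", "2746", "2758", "276", "712"
Leaf count: 8

8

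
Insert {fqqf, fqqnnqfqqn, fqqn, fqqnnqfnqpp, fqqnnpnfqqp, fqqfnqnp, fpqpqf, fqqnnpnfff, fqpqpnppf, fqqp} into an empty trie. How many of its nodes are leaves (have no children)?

8

Leaves are exactly the stored words that no other stored word extends.
Those words: "fpqpqf", "fqpqpnppf", "fqqfnqnp", "fqqnnpnfff", "fqqnnpnfqqp", "fqqnnqfnqpp", "fqqnnqfqqn", "fqqp"
Leaf count: 8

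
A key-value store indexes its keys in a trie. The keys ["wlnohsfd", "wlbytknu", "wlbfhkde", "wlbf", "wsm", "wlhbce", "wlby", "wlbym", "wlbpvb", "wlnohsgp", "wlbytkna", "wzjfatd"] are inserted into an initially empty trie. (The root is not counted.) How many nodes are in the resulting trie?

For each word, the new-node count is its length minus the longest prefix already in the trie:
  "wlnohsfd" → 8 new (w, l, n, o, h, s, f, d)
  "wlbytknu" → prefix "wl" already present; 6 new (b, y, t, k, n, u)
  "wlbfhkde" → prefix "wlb" already present; 5 new (f, h, k, d, e)
  "wlbf" → prefix "wlbf" already present; 0 new (none)
  "wsm" → prefix "w" already present; 2 new (s, m)
  "wlhbce" → prefix "wl" already present; 4 new (h, b, c, e)
  "wlby" → prefix "wlby" already present; 0 new (none)
  "wlbym" → prefix "wlby" already present; 1 new (m)
  "wlbpvb" → prefix "wlb" already present; 3 new (p, v, b)
  "wlnohsgp" → prefix "wlnohs" already present; 2 new (g, p)
  "wlbytkna" → prefix "wlbytkn" already present; 1 new (a)
  "wzjfatd" → prefix "w" already present; 6 new (z, j, f, a, t, d)
Total nodes = 8 + 6 + 5 + 0 + 2 + 4 + 0 + 1 + 3 + 2 + 1 + 6 = 38

38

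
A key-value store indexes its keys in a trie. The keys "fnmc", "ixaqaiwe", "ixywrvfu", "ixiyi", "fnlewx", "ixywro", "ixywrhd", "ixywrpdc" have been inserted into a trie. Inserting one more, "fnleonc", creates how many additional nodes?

3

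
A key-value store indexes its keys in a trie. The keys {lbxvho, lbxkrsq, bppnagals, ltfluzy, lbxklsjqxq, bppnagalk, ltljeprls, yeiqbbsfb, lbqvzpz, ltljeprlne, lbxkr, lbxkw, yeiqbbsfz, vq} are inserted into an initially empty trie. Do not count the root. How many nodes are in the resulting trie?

59

For each word, the new-node count is its length minus the longest prefix already in the trie:
  "lbxvho" → 6 new (l, b, x, v, h, o)
  "lbxkrsq" → prefix "lbx" already present; 4 new (k, r, s, q)
  "bppnagals" → 9 new (b, p, p, n, a, g, a, l, s)
  "ltfluzy" → prefix "l" already present; 6 new (t, f, l, u, z, y)
  "lbxklsjqxq" → prefix "lbxk" already present; 6 new (l, s, j, q, x, q)
  "bppnagalk" → prefix "bppnagal" already present; 1 new (k)
  "ltljeprls" → prefix "lt" already present; 7 new (l, j, e, p, r, l, s)
  "yeiqbbsfb" → 9 new (y, e, i, q, b, b, s, f, b)
  "lbqvzpz" → prefix "lb" already present; 5 new (q, v, z, p, z)
  "ltljeprlne" → prefix "ltljeprl" already present; 2 new (n, e)
  "lbxkr" → prefix "lbxkr" already present; 0 new (none)
  "lbxkw" → prefix "lbxk" already present; 1 new (w)
  "yeiqbbsfz" → prefix "yeiqbbsf" already present; 1 new (z)
  "vq" → 2 new (v, q)
Total nodes = 6 + 4 + 9 + 6 + 6 + 1 + 7 + 9 + 5 + 2 + 0 + 1 + 1 + 2 = 59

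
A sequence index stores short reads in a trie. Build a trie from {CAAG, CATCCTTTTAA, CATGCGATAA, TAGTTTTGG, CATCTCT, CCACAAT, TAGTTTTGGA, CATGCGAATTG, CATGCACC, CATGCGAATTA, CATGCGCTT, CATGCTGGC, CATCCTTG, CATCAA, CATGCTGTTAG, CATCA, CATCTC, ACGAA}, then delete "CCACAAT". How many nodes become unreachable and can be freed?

6

After clearing the end-marker at "CCACAAT", prune upward until reaching a node still needed by another word.
The suffix "CACAAT" (6 nodes) is used only by "CCACAAT"; the node for "C" still has the child "A", so pruning stops there.
Nodes removed: 6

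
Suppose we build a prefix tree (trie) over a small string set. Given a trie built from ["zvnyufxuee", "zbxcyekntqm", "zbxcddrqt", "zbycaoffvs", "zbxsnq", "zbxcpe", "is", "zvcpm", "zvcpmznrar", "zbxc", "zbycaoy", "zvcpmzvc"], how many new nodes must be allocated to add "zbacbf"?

Walking "zbacbf" from the root, the first 2 characters ("zb") follow existing edges; "a" is the first miss.
New nodes needed: |"zbacbf"| − 2 = 6 − 2 = 4.

4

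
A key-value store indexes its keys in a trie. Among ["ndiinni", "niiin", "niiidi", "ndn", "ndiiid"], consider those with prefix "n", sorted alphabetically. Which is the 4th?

Filter for "n…" and sort: "ndiiid", "ndiinni", "ndn", "niiidi", "niiin"
The 4th is niiidi.

niiidi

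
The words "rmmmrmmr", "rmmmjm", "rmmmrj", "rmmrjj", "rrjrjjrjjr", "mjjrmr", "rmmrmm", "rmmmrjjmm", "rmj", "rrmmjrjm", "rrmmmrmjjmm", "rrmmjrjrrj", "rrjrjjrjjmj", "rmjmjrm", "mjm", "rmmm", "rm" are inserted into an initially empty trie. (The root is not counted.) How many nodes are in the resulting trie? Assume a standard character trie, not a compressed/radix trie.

58

Count nodes per top-level branch (shared prefixes stored once):
  'm'-branch (mjjrmr, mjm): 7 nodes
  'r'-branch (rm, rmj, rmjmjrm, rmmm, rmmmjm, rmmmrj, rmmmrjjmm, rmmmrmmr, rmmrjj, rmmrmm, rrjrjjrjjmj, rrjrjjrjjr, rrmmjrjm, rrmmjrjrrj, rrmmmrmjjmm): 51 nodes
Sum: 58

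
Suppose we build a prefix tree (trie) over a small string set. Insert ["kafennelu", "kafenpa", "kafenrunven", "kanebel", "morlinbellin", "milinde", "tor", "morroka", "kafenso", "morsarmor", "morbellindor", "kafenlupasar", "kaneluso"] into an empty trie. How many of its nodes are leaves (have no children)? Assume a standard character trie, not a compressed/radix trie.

13

Leaves are exactly the stored words that no other stored word extends.
Those words: "kafenlupasar", "kafennelu", "kafenpa", "kafenrunven", "kafenso", "kanebel", "kaneluso", "milinde", "morbellindor", "morlinbellin", "morroka", "morsarmor", "tor"
Leaf count: 13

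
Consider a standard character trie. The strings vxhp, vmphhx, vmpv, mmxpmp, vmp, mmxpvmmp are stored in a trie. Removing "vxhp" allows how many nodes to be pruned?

After clearing the end-marker at "vxhp", prune upward until reaching a node still needed by another word.
The suffix "xhp" (3 nodes) is used only by "vxhp"; the node for "v" still has the child "m", so pruning stops there.
Nodes removed: 3

3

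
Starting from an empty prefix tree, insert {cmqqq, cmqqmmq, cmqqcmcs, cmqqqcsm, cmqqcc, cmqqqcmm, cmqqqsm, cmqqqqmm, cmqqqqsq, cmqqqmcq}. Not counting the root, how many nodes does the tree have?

28

Count nodes per top-level branch (shared prefixes stored once):
  'c'-branch (cmqqcc, cmqqcmcs, cmqqmmq, cmqqq, cmqqqcmm, cmqqqcsm, cmqqqmcq, cmqqqqmm, cmqqqqsq, cmqqqsm): 28 nodes
Sum: 28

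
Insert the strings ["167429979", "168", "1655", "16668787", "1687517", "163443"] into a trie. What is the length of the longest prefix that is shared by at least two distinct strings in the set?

The deepest shared node is where two words last agree before diverging.
"168" and "1687517" agree on "168" (3 characters) before diverging; nothing deeper is shared.
Longest shared-prefix length: 3

3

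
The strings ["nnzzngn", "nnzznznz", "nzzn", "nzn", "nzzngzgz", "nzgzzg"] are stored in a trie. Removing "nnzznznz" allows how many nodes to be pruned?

After clearing the end-marker at "nnzznznz", prune upward until reaching a node still needed by another word.
The suffix "znz" (3 nodes) is used only by "nnzznznz"; the node for "nnzzn" still has the child "g", so pruning stops there.
Nodes removed: 3

3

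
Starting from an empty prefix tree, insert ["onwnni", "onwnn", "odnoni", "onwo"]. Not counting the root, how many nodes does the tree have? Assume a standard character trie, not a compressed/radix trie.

12

Trie structure (* marks end of a word):
(root)
└─ o
   ├─ d
   │  └─ n
   │     └─ o
   │        └─ n
   │           └─ i *
   └─ n
      └─ w
         ├─ n
         │  └─ n *
         │     └─ i *
         └─ o *
Counting every labelled node above: 12.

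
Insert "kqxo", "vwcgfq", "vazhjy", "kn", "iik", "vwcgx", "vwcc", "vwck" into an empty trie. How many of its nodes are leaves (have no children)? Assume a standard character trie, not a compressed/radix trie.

Leaves are exactly the stored words that no other stored word extends.
Those words: "iik", "kn", "kqxo", "vazhjy", "vwcc", "vwcgfq", "vwcgx", "vwck"
Leaf count: 8

8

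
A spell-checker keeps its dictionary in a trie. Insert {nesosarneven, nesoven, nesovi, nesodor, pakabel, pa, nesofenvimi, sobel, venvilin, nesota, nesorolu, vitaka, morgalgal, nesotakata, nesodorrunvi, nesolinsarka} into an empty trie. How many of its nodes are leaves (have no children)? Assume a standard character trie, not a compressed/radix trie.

A leaf is a node with no children — equivalently, the end of a word that is not a proper prefix of any other stored word.
Those words: "morgalgal", "nesodorrunvi", "nesofenvimi", "nesolinsarka", "nesorolu", "nesosarneven", "nesotakata", "nesoven", "nesovi", "pakabel", "sobel", "venvilin", "vitaka"
Leaf count: 13

13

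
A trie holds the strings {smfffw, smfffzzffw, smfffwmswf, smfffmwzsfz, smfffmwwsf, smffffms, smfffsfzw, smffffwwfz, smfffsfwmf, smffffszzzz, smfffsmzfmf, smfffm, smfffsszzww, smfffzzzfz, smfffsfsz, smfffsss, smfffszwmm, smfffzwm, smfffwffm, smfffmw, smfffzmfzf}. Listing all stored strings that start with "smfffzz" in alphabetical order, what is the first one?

smfffzzffw

Filter for "smfffzz…" and sort: "smfffzzffw", "smfffzzzfz"
The 1st is smfffzzffw.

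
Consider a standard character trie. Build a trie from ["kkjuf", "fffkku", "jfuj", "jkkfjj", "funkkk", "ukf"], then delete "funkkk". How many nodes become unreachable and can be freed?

5

A node on "funkkk"'s path can go only if nothing else ends at it or branches off below it.
The suffix "unkkk" (5 nodes) is used only by "funkkk"; the node for "f" still has the child "f", so pruning stops there.
Nodes removed: 5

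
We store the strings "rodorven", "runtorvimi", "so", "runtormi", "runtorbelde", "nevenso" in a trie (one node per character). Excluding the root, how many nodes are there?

For each word, the new-node count is its length minus the longest prefix already in the trie:
  "rodorven" → 8 new (r, o, d, o, r, v, e, n)
  "runtorvimi" → prefix "r" already present; 9 new (u, n, t, o, r, v, i, m, i)
  "so" → 2 new (s, o)
  "runtormi" → prefix "runtor" already present; 2 new (m, i)
  "runtorbelde" → prefix "runtor" already present; 5 new (b, e, l, d, e)
  "nevenso" → 7 new (n, e, v, e, n, s, o)
Total nodes = 8 + 9 + 2 + 2 + 5 + 7 = 33

33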